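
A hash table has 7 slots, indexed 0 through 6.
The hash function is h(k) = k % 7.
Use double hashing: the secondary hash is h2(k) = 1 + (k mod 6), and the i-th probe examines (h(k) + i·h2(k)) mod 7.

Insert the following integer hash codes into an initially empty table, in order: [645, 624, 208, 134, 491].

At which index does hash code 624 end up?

645: h=1 -> slot 1
624: h=1, h2=1, probe 1,2 -> slot 2
208: h=5 -> slot 5
134: h=1, h2=3, probe 1,4 -> slot 4
491: h=1, h2=6, probe 1,0 -> slot 0
Table: [491, 645, 624, ∅, 134, 208, ∅]

2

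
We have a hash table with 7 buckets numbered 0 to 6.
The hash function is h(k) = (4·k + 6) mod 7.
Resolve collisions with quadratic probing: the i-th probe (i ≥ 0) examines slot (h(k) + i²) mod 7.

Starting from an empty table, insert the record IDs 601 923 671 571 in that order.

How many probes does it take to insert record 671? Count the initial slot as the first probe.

3

601: h=2 -> slot 2
923: h=2, probe 2,3 -> slot 3
671: h=2, probe 2,3,6 -> slot 6
571: h=1 -> slot 1
Table: [_, 571, 601, 923, _, _, 671]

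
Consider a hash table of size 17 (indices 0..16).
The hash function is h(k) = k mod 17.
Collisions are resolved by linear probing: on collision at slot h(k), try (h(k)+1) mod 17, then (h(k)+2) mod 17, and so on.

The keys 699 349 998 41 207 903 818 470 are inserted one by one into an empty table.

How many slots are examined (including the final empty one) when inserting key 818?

699 hashes to 2; slot 2 is free => place at 2.
349 hashes to 9; slot 9 is free => place at 9.
998 hashes to 12; slot 12 is free => place at 12.
41 hashes to 7; slot 7 is free => place at 7.
207 hashes to 3; slot 3 is free => place at 3.
903 hashes to 2; 2,3 taken => place at 4.
818 hashes to 2; 2,3,4 taken => place at 5.
470 hashes to 11; slot 11 is free => place at 11.
Table: [., ., 699, 207, 903, 818, ., 41, ., 349, ., 470, 998, ., ., ., .]

4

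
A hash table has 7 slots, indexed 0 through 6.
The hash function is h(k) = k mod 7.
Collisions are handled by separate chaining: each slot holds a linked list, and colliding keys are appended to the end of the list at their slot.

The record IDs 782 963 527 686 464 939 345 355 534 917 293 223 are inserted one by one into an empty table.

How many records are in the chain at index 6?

Insert 782: h=5, bucket 5 empty → new chain.
Insert 963: h=4, bucket 4 empty → new chain.
Insert 527: h=2, bucket 2 empty → new chain.
Insert 686: h=0, bucket 0 empty → new chain.
Insert 464: h=2, bucket 2 nonempty → append to chain.
Insert 939: h=1, bucket 1 empty → new chain.
Insert 345: h=2, bucket 2 nonempty → append to chain.
Insert 355: h=5, bucket 5 nonempty → append to chain.
Insert 534: h=2, bucket 2 nonempty → append to chain.
Insert 917: h=0, bucket 0 nonempty → append to chain.
Insert 293: h=6, bucket 6 empty → new chain.
Insert 223: h=6, bucket 6 nonempty → append to chain.
Final buckets:
0: 686 -> 917
1: 939
2: 527 -> 464 -> 345 -> 534
3: -
4: 963
5: 782 -> 355
6: 293 -> 223

2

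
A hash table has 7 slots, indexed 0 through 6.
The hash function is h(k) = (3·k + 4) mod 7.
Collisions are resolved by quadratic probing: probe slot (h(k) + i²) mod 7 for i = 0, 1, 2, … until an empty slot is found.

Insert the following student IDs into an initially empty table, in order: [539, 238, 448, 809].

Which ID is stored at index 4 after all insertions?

539 hashes to 4; slot 4 is free => place at 4.
238 hashes to 4; 4 taken => place at 5.
448 hashes to 4; 4,5 taken => place at 1.
809 hashes to 2; slot 2 is free => place at 2.
Table: [-, 448, 809, -, 539, 238, -]

539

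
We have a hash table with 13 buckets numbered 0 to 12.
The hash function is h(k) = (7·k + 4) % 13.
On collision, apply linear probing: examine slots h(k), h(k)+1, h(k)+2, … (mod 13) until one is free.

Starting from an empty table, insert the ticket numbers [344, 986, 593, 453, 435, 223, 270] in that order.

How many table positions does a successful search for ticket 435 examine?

3

344 hashes to 7; slot 7 is free => place at 7.
986 hashes to 3; slot 3 is free => place at 3.
593 hashes to 8; slot 8 is free => place at 8.
453 hashes to 3; 3 taken => place at 4.
435 hashes to 7; 7,8 taken => place at 9.
223 hashes to 5; slot 5 is free => place at 5.
270 hashes to 9; 9 taken => place at 10.
Table: [—, —, —, 986, 453, 223, —, 344, 593, 435, 270, —, —]
Lookup 435: h=7, probe 7,8,9 → found at 9.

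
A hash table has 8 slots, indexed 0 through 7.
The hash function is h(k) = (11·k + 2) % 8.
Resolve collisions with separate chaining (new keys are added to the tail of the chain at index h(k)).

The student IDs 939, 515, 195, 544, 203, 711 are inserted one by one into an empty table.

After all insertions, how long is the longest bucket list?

Insert 939: h=3, bucket 3 empty → new chain.
Insert 515: h=3, bucket 3 nonempty → append to chain.
Insert 195: h=3, bucket 3 nonempty → append to chain.
Insert 544: h=2, bucket 2 empty → new chain.
Insert 203: h=3, bucket 3 nonempty → append to chain.
Insert 711: h=7, bucket 7 empty → new chain.
Final buckets:
0: -
1: -
2: 544
3: 939 -> 515 -> 195 -> 203
4: -
5: -
6: -
7: 711

4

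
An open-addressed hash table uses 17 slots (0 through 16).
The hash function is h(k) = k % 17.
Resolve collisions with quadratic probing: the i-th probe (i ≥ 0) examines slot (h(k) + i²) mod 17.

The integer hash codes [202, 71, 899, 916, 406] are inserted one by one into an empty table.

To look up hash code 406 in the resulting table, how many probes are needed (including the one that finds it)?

4

202: h=15 → slot 15
71: h=3 → slot 3
899: h=15, probe 15,16 → slot 16
916: h=15, probe 15,16,2 → slot 2
406: h=15, probe 15,16,2,7 → slot 7
Table: [_, _, 916, 71, _, _, _, 406, _, _, _, _, _, _, _, 202, 899]
Lookup 406: h=15, probe 15,16,2,7 → found at 7.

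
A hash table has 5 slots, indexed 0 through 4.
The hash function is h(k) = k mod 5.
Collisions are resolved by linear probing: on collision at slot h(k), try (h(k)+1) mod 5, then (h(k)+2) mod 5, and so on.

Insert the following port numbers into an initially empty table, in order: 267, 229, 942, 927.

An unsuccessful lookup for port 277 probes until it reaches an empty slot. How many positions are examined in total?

Insert 267: h=2, slot 2 empty → index 2.
Insert 229: h=4, slot 4 empty → index 4.
Insert 942: h=2, slot 2 occupied → index 3.
Insert 927: h=2, slots 2,3,4 occupied → index 0.
Table: [927, _, 267, 942, 229]
Lookup 277: h=2, probe 2,3,4,0,1 → slot 1 empty, not found.

5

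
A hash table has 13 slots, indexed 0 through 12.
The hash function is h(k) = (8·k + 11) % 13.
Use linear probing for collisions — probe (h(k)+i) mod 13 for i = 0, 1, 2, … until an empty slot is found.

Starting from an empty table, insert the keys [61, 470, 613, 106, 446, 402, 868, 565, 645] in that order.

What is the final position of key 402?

Insert 61: h=5, slot 5 empty => index 5.
Insert 470: h=1, slot 1 empty => index 1.
Insert 613: h=1, slot 1 occupied => index 2.
Insert 106: h=1, slots 1,2 occupied => index 3.
Insert 446: h=4, slot 4 empty => index 4.
Insert 402: h=3, slots 3,4,5 occupied => index 6.
Insert 868: h=0, slot 0 empty => index 0.
Insert 565: h=7, slot 7 empty => index 7.
Insert 645: h=10, slot 10 empty => index 10.
Table: [868, 470, 613, 106, 446, 61, 402, 565, -, -, 645, -, -]

6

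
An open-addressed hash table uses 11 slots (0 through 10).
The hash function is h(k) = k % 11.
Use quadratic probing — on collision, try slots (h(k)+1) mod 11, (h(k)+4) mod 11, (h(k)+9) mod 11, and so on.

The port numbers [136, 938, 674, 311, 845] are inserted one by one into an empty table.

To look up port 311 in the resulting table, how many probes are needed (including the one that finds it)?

4

136: h=4 -> slot 4
938: h=3 -> slot 3
674: h=3, probe 3,4,7 -> slot 7
311: h=3, probe 3,4,7,1 -> slot 1
845: h=9 -> slot 9
Table: [-, 311, -, 938, 136, -, -, 674, -, 845, -]
Lookup 311: h=3, probe 3,4,7,1 → found at 1.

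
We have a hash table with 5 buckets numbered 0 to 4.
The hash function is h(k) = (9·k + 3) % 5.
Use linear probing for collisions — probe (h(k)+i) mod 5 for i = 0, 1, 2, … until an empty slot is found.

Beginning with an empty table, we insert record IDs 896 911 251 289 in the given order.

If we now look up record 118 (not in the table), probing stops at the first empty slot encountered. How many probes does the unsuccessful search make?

2

Insert 896: h=2, slot 2 empty => index 2.
Insert 911: h=2, slot 2 occupied => index 3.
Insert 251: h=2, slots 2,3 occupied => index 4.
Insert 289: h=4, slot 4 occupied => index 0.
Table: [289, —, 896, 911, 251]
Lookup 118: h=0, probe 0,1 → slot 1 empty, not found.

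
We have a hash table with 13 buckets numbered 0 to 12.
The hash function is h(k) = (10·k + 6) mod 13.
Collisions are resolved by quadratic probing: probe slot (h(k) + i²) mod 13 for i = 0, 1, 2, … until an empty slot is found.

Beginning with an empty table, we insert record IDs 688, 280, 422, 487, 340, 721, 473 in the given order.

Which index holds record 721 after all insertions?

5

688: h=9 → slot 9
280: h=11 → slot 11
422: h=1 → slot 1
487: h=1, probe 1,2 → slot 2
340: h=0 → slot 0
721: h=1, probe 1,2,5 → slot 5
473: h=4 → slot 4
Table: [340, 422, 487, _, 473, 721, _, _, _, 688, _, 280, _]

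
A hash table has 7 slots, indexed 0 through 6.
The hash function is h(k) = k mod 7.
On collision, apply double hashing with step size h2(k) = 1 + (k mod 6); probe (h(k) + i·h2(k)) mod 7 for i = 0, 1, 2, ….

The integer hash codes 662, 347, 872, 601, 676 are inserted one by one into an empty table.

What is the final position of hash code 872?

662: h=4 => slot 4
347: h=4, h2=6, probe 4,3 => slot 3
872: h=4, h2=3, probe 4,0 => slot 0
601: h=6 => slot 6
676: h=4, h2=5, probe 4,2 => slot 2
Table: [872, -, 676, 347, 662, -, 601]

0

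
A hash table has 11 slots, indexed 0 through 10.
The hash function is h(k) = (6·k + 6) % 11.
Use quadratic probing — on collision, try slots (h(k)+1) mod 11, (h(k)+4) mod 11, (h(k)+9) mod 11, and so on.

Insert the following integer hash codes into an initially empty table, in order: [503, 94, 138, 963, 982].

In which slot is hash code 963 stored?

Insert 503: h=10, slot 10 empty => index 10.
Insert 94: h=9, slot 9 empty => index 9.
Insert 138: h=9, slots 9,10 occupied => index 2.
Insert 963: h=9, slots 9,10,2 occupied => index 7.
Insert 982: h=2, slot 2 occupied => index 3.
Table: [., ., 138, 982, ., ., ., 963, ., 94, 503]

7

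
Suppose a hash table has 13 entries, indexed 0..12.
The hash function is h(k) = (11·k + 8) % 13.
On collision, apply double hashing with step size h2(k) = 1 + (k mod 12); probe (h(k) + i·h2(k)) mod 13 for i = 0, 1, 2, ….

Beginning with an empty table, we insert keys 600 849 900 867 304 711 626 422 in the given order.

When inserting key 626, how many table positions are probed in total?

600 hashes to 4; slot 4 is free → place at 4.
849 hashes to 0; slot 0 is free → place at 0.
900 hashes to 2; slot 2 is free → place at 2.
867 hashes to 3; slot 3 is free → place at 3.
304 hashes to 11; slot 11 is free → place at 11.
711 hashes to 3, h2=4; 3 taken → place at 7.
626 hashes to 4, h2=3; 4,7 taken → place at 10.
422 hashes to 9; slot 9 is free → place at 9.
Table: [849, _, 900, 867, 600, _, _, 711, _, 422, 626, 304, _]

3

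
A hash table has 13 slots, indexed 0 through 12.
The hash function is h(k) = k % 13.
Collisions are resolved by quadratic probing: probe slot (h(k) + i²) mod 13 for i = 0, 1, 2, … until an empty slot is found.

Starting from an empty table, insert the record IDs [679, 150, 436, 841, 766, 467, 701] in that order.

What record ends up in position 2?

701

Insert 679: h=3, slot 3 empty => index 3.
Insert 150: h=7, slot 7 empty => index 7.
Insert 436: h=7, slot 7 occupied => index 8.
Insert 841: h=9, slot 9 empty => index 9.
Insert 766: h=12, slot 12 empty => index 12.
Insert 467: h=12, slot 12 occupied => index 0.
Insert 701: h=12, slots 12,0,3,8 occupied => index 2.
Table: [467, —, 701, 679, —, —, —, 150, 436, 841, —, —, 766]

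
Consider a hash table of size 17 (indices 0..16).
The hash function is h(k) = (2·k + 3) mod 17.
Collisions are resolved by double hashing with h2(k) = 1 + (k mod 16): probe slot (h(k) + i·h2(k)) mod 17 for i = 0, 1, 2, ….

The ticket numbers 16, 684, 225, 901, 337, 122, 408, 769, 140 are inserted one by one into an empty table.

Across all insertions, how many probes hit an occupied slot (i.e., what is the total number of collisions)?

16: h=1 -> slot 1
684: h=11 -> slot 11
225: h=11, h2=2, probe 11,13 -> slot 13
901: h=3 -> slot 3
337: h=14 -> slot 14
122: h=9 -> slot 9
408: h=3, h2=9, probe 3,12 -> slot 12
769: h=11, h2=2, probe 11,13,15 -> slot 15
140: h=11, h2=13, probe 11,7 -> slot 7
Table: [-, 16, -, 901, -, -, -, 140, -, 122, -, 684, 408, 225, 337, 769, -]

5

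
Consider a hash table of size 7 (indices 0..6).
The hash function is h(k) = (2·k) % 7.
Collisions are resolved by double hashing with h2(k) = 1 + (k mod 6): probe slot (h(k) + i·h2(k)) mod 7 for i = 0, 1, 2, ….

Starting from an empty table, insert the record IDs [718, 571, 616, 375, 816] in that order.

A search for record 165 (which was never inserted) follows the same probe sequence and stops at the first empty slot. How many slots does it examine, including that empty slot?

4

718 hashes to 1; slot 1 is free -> place at 1.
571 hashes to 1, h2=2; 1 taken -> place at 3.
616 hashes to 0; slot 0 is free -> place at 0.
375 hashes to 1, h2=4; 1 taken -> place at 5.
816 hashes to 1, h2=1; 1 taken -> place at 2.
Table: [616, 718, 816, 571, _, 375, _]
Lookup 165: h=1, h2=4, probe 1,5,2,6 → slot 6 empty, not found.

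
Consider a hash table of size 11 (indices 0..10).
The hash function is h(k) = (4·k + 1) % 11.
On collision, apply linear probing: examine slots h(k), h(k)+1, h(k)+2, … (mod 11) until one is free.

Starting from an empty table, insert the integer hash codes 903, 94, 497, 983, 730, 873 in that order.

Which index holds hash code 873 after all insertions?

Insert 903: h=5, slot 5 empty => index 5.
Insert 94: h=3, slot 3 empty => index 3.
Insert 497: h=9, slot 9 empty => index 9.
Insert 983: h=6, slot 6 empty => index 6.
Insert 730: h=6, slot 6 occupied => index 7.
Insert 873: h=6, slots 6,7 occupied => index 8.
Table: [∅, ∅, ∅, 94, ∅, 903, 983, 730, 873, 497, ∅]

8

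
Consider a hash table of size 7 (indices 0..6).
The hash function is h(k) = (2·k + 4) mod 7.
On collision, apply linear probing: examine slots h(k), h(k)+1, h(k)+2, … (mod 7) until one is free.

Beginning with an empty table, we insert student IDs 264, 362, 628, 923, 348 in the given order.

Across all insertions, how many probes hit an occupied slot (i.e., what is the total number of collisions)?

Insert 264: h=0, slot 0 empty -> index 0.
Insert 362: h=0, slot 0 occupied -> index 1.
Insert 628: h=0, slots 0,1 occupied -> index 2.
Insert 923: h=2, slot 2 occupied -> index 3.
Insert 348: h=0, slots 0,1,2,3 occupied -> index 4.
Table: [264, 362, 628, 923, 348, ., .]

8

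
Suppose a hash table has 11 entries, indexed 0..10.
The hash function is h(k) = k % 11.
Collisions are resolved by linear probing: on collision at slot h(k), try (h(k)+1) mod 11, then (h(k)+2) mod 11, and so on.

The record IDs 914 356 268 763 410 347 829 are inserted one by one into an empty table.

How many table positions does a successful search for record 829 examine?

Insert 914: h=1, slot 1 empty → index 1.
Insert 356: h=4, slot 4 empty → index 4.
Insert 268: h=4, slot 4 occupied → index 5.
Insert 763: h=4, slots 4,5 occupied → index 6.
Insert 410: h=3, slot 3 empty → index 3.
Insert 347: h=6, slot 6 occupied → index 7.
Insert 829: h=4, slots 4,5,6,7 occupied → index 8.
Table: [_, 914, _, 410, 356, 268, 763, 347, 829, _, _]
Lookup 829: h=4, probe 4,5,6,7,8 → found at 8.

5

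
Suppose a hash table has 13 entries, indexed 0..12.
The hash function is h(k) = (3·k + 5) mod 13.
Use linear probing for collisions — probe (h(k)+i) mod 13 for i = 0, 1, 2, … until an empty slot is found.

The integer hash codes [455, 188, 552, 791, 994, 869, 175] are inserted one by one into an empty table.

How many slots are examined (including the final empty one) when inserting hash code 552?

2

455: h=5 → slot 5
188: h=10 → slot 10
552: h=10, probe 10,11 → slot 11
791: h=12 → slot 12
994: h=10, probe 10,11,12,0 → slot 0
869: h=12, probe 12,0,1 → slot 1
175: h=10, probe 10,11,12,0,1,2 → slot 2
Table: [994, 869, 175, ∅, ∅, 455, ∅, ∅, ∅, ∅, 188, 552, 791]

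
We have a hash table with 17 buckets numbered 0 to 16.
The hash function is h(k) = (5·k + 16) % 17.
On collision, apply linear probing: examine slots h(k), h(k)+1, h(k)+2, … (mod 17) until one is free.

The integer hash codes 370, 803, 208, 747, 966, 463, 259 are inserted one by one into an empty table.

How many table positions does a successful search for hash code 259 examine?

370: h=13 => slot 13
803: h=2 => slot 2
208: h=2, probe 2,3 => slot 3
747: h=11 => slot 11
966: h=1 => slot 1
463: h=2, probe 2,3,4 => slot 4
259: h=2, probe 2,3,4,5 => slot 5
Table: [-, 966, 803, 208, 463, 259, -, -, -, -, -, 747, -, 370, -, -, -]
Lookup 259: h=2, probe 2,3,4,5 → found at 5.

4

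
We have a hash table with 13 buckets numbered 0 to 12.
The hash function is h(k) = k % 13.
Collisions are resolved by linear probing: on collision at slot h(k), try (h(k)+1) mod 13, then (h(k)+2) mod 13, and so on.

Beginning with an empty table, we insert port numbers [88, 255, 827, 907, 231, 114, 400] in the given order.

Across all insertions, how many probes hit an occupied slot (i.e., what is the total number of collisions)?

Insert 88: h=10, slot 10 empty → index 10.
Insert 255: h=8, slot 8 empty → index 8.
Insert 827: h=8, slot 8 occupied → index 9.
Insert 907: h=10, slot 10 occupied → index 11.
Insert 231: h=10, slots 10,11 occupied → index 12.
Insert 114: h=10, slots 10,11,12 occupied → index 0.
Insert 400: h=10, slots 10,11,12,0 occupied → index 1.
Table: [114, 400, ∅, ∅, ∅, ∅, ∅, ∅, 255, 827, 88, 907, 231]

11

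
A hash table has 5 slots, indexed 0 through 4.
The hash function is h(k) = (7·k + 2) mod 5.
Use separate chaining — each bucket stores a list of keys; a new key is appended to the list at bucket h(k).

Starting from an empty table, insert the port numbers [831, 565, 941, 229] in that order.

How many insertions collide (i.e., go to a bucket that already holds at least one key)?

831 → bucket 4
565 → bucket 2
941 → bucket 4 (collision)
229 → bucket 0
Final buckets:
0: 229
1: _
2: 565
3: _
4: 831 -> 941

1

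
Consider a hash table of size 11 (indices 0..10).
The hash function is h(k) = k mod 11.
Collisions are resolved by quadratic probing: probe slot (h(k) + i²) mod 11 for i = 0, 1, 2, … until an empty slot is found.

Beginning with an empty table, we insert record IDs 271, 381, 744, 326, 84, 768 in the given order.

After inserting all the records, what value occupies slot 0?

744

271: h=7 → slot 7
381: h=7, probe 7,8 → slot 8
744: h=7, probe 7,8,0 → slot 0
326: h=7, probe 7,8,0,5 → slot 5
84: h=7, probe 7,8,0,5,1 → slot 1
768: h=9 → slot 9
Table: [744, 84, ∅, ∅, ∅, 326, ∅, 271, 381, 768, ∅]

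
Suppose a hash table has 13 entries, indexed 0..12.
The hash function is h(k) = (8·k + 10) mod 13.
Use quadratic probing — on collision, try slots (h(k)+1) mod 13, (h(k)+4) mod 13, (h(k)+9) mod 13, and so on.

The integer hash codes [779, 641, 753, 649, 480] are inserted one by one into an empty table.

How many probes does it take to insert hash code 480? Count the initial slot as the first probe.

Insert 779: h=2, slot 2 empty → index 2.
Insert 641: h=3, slot 3 empty → index 3.
Insert 753: h=2, slots 2,3 occupied → index 6.
Insert 649: h=2, slots 2,3,6 occupied → index 11.
Insert 480: h=2, slots 2,3,6,11 occupied → index 5.
Table: [-, -, 779, 641, -, 480, 753, -, -, -, -, 649, -]

5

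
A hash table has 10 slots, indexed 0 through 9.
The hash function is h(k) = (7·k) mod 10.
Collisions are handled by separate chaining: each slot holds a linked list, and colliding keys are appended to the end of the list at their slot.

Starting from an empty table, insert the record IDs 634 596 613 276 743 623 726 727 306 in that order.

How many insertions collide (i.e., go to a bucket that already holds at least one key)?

Insert 634: h=8, bucket 8 empty -> new chain.
Insert 596: h=2, bucket 2 empty -> new chain.
Insert 613: h=1, bucket 1 empty -> new chain.
Insert 276: h=2, bucket 2 nonempty -> append to chain.
Insert 743: h=1, bucket 1 nonempty -> append to chain.
Insert 623: h=1, bucket 1 nonempty -> append to chain.
Insert 726: h=2, bucket 2 nonempty -> append to chain.
Insert 727: h=9, bucket 9 empty -> new chain.
Insert 306: h=2, bucket 2 nonempty -> append to chain.
Final buckets:
0: ∅
1: 613 -> 743 -> 623
2: 596 -> 276 -> 726 -> 306
3: ∅
4: ∅
5: ∅
6: ∅
7: ∅
8: 634
9: 727

5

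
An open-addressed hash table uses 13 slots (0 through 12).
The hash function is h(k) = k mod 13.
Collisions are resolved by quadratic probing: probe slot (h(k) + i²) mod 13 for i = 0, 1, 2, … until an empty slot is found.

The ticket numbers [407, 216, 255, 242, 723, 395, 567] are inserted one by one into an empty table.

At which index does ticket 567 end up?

7

Insert 407: h=4, slot 4 empty => index 4.
Insert 216: h=8, slot 8 empty => index 8.
Insert 255: h=8, slot 8 occupied => index 9.
Insert 242: h=8, slots 8,9 occupied => index 12.
Insert 723: h=8, slots 8,9,12,4 occupied => index 11.
Insert 395: h=5, slot 5 empty => index 5.
Insert 567: h=8, slots 8,9,12,4,11 occupied => index 7.
Table: [∅, ∅, ∅, ∅, 407, 395, ∅, 567, 216, 255, ∅, 723, 242]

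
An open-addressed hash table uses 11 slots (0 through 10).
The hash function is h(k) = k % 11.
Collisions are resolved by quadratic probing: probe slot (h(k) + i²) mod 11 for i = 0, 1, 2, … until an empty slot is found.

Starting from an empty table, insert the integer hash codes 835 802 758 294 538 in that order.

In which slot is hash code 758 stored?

3

Insert 835: h=10, slot 10 empty => index 10.
Insert 802: h=10, slot 10 occupied => index 0.
Insert 758: h=10, slots 10,0 occupied => index 3.
Insert 294: h=8, slot 8 empty => index 8.
Insert 538: h=10, slots 10,0,3,8 occupied => index 4.
Table: [802, —, —, 758, 538, —, —, —, 294, —, 835]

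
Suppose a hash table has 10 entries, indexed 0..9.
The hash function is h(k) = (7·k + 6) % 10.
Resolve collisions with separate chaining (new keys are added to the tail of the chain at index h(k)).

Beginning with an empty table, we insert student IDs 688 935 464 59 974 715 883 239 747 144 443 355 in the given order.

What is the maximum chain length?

Insert 688: h=2, bucket 2 empty -> new chain.
Insert 935: h=1, bucket 1 empty -> new chain.
Insert 464: h=4, bucket 4 empty -> new chain.
Insert 59: h=9, bucket 9 empty -> new chain.
Insert 974: h=4, bucket 4 nonempty -> append to chain.
Insert 715: h=1, bucket 1 nonempty -> append to chain.
Insert 883: h=7, bucket 7 empty -> new chain.
Insert 239: h=9, bucket 9 nonempty -> append to chain.
Insert 747: h=5, bucket 5 empty -> new chain.
Insert 144: h=4, bucket 4 nonempty -> append to chain.
Insert 443: h=7, bucket 7 nonempty -> append to chain.
Insert 355: h=1, bucket 1 nonempty -> append to chain.
Final buckets:
0: ∅
1: 935 -> 715 -> 355
2: 688
3: ∅
4: 464 -> 974 -> 144
5: 747
6: ∅
7: 883 -> 443
8: ∅
9: 59 -> 239

3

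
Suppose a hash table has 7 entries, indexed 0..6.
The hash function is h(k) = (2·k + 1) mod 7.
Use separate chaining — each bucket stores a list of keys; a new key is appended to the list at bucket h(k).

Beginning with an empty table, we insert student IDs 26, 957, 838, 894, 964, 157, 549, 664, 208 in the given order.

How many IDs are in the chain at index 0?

2

26 -> bucket 4
957 -> bucket 4 (collision)
838 -> bucket 4 (collision)
894 -> bucket 4 (collision)
964 -> bucket 4 (collision)
157 -> bucket 0
549 -> bucket 0 (collision)
664 -> bucket 6
208 -> bucket 4 (collision)
Final buckets:
0: 157 -> 549
1: —
2: —
3: —
4: 26 -> 957 -> 838 -> 894 -> 964 -> 208
5: —
6: 664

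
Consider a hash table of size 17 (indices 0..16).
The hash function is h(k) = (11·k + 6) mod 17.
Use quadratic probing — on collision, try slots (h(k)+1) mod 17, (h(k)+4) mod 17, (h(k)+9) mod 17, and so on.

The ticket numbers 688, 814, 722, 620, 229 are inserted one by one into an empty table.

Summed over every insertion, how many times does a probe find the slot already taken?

7

688 hashes to 9; slot 9 is free → place at 9.
814 hashes to 1; slot 1 is free → place at 1.
722 hashes to 9; 9 taken → place at 10.
620 hashes to 9; 9,10 taken → place at 13.
229 hashes to 9; 9,10,13,1 taken → place at 8.
Table: [∅, 814, ∅, ∅, ∅, ∅, ∅, ∅, 229, 688, 722, ∅, ∅, 620, ∅, ∅, ∅]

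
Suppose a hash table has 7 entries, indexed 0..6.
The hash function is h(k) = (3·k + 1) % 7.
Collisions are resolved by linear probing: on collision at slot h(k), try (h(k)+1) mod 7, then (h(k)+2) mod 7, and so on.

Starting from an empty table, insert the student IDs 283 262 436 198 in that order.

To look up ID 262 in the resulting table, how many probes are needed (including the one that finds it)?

283 hashes to 3; slot 3 is free → place at 3.
262 hashes to 3; 3 taken → place at 4.
436 hashes to 0; slot 0 is free → place at 0.
198 hashes to 0; 0 taken → place at 1.
Table: [436, 198, ∅, 283, 262, ∅, ∅]
Lookup 262: h=3, probe 3,4 → found at 4.

2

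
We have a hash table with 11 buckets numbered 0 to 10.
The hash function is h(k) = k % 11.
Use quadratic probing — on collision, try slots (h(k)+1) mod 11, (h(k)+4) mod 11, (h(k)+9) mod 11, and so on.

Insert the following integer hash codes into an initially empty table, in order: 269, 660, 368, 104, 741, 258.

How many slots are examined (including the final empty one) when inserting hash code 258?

4

Insert 269: h=5, slot 5 empty -> index 5.
Insert 660: h=0, slot 0 empty -> index 0.
Insert 368: h=5, slot 5 occupied -> index 6.
Insert 104: h=5, slots 5,6 occupied -> index 9.
Insert 741: h=4, slot 4 empty -> index 4.
Insert 258: h=5, slots 5,6,9 occupied -> index 3.
Table: [660, ∅, ∅, 258, 741, 269, 368, ∅, ∅, 104, ∅]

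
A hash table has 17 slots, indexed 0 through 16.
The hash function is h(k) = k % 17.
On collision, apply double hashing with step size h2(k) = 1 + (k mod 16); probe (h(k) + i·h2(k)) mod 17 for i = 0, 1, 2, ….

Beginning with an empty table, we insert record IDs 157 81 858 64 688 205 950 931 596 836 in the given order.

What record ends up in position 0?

157 hashes to 4; slot 4 is free => place at 4.
81 hashes to 13; slot 13 is free => place at 13.
858 hashes to 8; slot 8 is free => place at 8.
64 hashes to 13, h2=1; 13 taken => place at 14.
688 hashes to 8, h2=1; 8 taken => place at 9.
205 hashes to 1; slot 1 is free => place at 1.
950 hashes to 15; slot 15 is free => place at 15.
931 hashes to 13, h2=4; 13 taken => place at 0.
596 hashes to 1, h2=5; 1 taken => place at 6.
836 hashes to 3; slot 3 is free => place at 3.
Table: [931, 205, _, 836, 157, _, 596, _, 858, 688, _, _, _, 81, 64, 950, _]

931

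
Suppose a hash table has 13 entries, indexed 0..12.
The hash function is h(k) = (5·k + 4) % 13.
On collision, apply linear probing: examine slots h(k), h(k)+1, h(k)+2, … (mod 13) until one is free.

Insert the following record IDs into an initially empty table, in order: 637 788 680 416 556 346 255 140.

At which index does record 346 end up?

Insert 637: h=4, slot 4 empty → index 4.
Insert 788: h=5, slot 5 empty → index 5.
Insert 680: h=11, slot 11 empty → index 11.
Insert 416: h=4, slots 4,5 occupied → index 6.
Insert 556: h=2, slot 2 empty → index 2.
Insert 346: h=5, slots 5,6 occupied → index 7.
Insert 255: h=5, slots 5,6,7 occupied → index 8.
Insert 140: h=2, slot 2 occupied → index 3.
Table: [_, _, 556, 140, 637, 788, 416, 346, 255, _, _, 680, _]

7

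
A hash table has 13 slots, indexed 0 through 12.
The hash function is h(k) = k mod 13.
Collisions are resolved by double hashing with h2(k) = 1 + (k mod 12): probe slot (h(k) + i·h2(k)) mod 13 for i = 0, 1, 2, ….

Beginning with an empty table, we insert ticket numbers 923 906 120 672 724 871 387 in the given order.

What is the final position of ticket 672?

10

Insert 923: h=0, slot 0 empty → index 0.
Insert 906: h=9, slot 9 empty → index 9.
Insert 120: h=3, slot 3 empty → index 3.
Insert 672: h=9, h2=1, slot 9 occupied → index 10.
Insert 724: h=9, h2=5, slot 9 occupied → index 1.
Insert 871: h=0, h2=8, slot 0 occupied → index 8.
Insert 387: h=10, h2=4, slots 10,1 occupied → index 5.
Table: [923, 724, ., 120, ., 387, ., ., 871, 906, 672, ., .]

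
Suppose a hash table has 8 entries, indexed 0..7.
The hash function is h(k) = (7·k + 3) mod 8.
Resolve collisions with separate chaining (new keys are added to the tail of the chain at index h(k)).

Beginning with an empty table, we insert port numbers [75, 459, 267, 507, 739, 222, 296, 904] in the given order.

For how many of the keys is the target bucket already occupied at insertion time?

5

Insert 75: h=0, bucket 0 empty -> new chain.
Insert 459: h=0, bucket 0 nonempty -> append to chain.
Insert 267: h=0, bucket 0 nonempty -> append to chain.
Insert 507: h=0, bucket 0 nonempty -> append to chain.
Insert 739: h=0, bucket 0 nonempty -> append to chain.
Insert 222: h=5, bucket 5 empty -> new chain.
Insert 296: h=3, bucket 3 empty -> new chain.
Insert 904: h=3, bucket 3 nonempty -> append to chain.
Final buckets:
0: 75 -> 459 -> 267 -> 507 -> 739
1: .
2: .
3: 296 -> 904
4: .
5: 222
6: .
7: .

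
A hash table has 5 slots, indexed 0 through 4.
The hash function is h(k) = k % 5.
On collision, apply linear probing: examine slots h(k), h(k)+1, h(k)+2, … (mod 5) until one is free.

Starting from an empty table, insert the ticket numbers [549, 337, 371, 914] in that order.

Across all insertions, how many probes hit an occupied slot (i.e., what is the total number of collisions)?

1

549: h=4 → slot 4
337: h=2 → slot 2
371: h=1 → slot 1
914: h=4, probe 4,0 → slot 0
Table: [914, 371, 337, ., 549]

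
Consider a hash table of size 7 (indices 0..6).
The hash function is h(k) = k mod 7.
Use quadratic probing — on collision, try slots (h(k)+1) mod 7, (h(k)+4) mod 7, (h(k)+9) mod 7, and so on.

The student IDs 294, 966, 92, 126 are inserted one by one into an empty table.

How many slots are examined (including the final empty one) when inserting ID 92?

2

294: h=0 → slot 0
966: h=0, probe 0,1 → slot 1
92: h=1, probe 1,2 → slot 2
126: h=0, probe 0,1,4 → slot 4
Table: [294, 966, 92, _, 126, _, _]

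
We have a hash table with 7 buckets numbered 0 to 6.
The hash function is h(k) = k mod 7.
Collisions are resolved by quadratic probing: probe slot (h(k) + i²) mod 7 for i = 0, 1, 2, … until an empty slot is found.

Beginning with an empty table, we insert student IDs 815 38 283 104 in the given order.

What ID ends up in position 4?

38

Insert 815: h=3, slot 3 empty → index 3.
Insert 38: h=3, slot 3 occupied → index 4.
Insert 283: h=3, slots 3,4 occupied → index 0.
Insert 104: h=6, slot 6 empty → index 6.
Table: [283, ∅, ∅, 815, 38, ∅, 104]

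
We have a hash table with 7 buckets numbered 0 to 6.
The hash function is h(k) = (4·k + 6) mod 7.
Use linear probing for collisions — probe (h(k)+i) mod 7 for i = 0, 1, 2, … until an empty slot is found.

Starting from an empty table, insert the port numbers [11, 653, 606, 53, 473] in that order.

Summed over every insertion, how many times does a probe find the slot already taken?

11: h=1 => slot 1
653: h=0 => slot 0
606: h=1, probe 1,2 => slot 2
53: h=1, probe 1,2,3 => slot 3
473: h=1, probe 1,2,3,4 => slot 4
Table: [653, 11, 606, 53, 473, _, _]

6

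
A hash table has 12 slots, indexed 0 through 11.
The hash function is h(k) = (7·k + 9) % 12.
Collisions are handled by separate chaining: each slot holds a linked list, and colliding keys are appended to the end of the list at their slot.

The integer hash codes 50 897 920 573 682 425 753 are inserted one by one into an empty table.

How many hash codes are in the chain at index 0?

Insert 50: h=11, bucket 11 empty → new chain.
Insert 897: h=0, bucket 0 empty → new chain.
Insert 920: h=5, bucket 5 empty → new chain.
Insert 573: h=0, bucket 0 nonempty → append to chain.
Insert 682: h=7, bucket 7 empty → new chain.
Insert 425: h=8, bucket 8 empty → new chain.
Insert 753: h=0, bucket 0 nonempty → append to chain.
Final buckets:
0: 897 -> 573 -> 753
1: —
2: —
3: —
4: —
5: 920
6: —
7: 682
8: 425
9: —
10: —
11: 50

3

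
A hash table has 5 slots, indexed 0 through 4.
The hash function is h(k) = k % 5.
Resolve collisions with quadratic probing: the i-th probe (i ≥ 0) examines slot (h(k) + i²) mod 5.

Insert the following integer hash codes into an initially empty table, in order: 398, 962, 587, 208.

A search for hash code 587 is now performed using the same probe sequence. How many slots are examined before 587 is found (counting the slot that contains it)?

Insert 398: h=3, slot 3 empty -> index 3.
Insert 962: h=2, slot 2 empty -> index 2.
Insert 587: h=2, slots 2,3 occupied -> index 1.
Insert 208: h=3, slot 3 occupied -> index 4.
Table: [-, 587, 962, 398, 208]
Lookup 587: h=2, probe 2,3,1 → found at 1.

3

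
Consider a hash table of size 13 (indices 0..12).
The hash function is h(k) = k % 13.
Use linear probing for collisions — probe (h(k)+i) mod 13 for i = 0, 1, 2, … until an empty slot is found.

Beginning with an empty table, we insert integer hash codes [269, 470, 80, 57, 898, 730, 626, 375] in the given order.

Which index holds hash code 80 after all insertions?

3

Insert 269: h=9, slot 9 empty -> index 9.
Insert 470: h=2, slot 2 empty -> index 2.
Insert 80: h=2, slot 2 occupied -> index 3.
Insert 57: h=5, slot 5 empty -> index 5.
Insert 898: h=1, slot 1 empty -> index 1.
Insert 730: h=2, slots 2,3 occupied -> index 4.
Insert 626: h=2, slots 2,3,4,5 occupied -> index 6.
Insert 375: h=11, slot 11 empty -> index 11.
Table: [∅, 898, 470, 80, 730, 57, 626, ∅, ∅, 269, ∅, 375, ∅]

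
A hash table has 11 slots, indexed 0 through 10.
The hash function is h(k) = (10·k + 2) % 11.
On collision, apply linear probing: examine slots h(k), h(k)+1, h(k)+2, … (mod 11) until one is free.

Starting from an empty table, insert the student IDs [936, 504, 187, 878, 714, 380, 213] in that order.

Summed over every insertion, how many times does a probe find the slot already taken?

1

936 hashes to 1; slot 1 is free -> place at 1.
504 hashes to 4; slot 4 is free -> place at 4.
187 hashes to 2; slot 2 is free -> place at 2.
878 hashes to 4; 4 taken -> place at 5.
714 hashes to 3; slot 3 is free -> place at 3.
380 hashes to 7; slot 7 is free -> place at 7.
213 hashes to 9; slot 9 is free -> place at 9.
Table: [—, 936, 187, 714, 504, 878, —, 380, —, 213, —]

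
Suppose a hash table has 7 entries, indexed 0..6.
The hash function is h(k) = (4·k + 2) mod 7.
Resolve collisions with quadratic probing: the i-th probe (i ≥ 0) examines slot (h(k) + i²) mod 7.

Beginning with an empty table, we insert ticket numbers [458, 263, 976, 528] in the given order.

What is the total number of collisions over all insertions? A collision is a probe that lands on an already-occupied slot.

458: h=0 -> slot 0
263: h=4 -> slot 4
976: h=0, probe 0,1 -> slot 1
528: h=0, probe 0,1,4,2 -> slot 2
Table: [458, 976, 528, —, 263, —, —]

4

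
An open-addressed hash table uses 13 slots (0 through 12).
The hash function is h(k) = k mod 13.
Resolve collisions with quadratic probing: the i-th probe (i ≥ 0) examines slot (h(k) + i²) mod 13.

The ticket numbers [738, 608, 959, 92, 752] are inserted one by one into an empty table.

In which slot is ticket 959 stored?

1

738 hashes to 10; slot 10 is free -> place at 10.
608 hashes to 10; 10 taken -> place at 11.
959 hashes to 10; 10,11 taken -> place at 1.
92 hashes to 1; 1 taken -> place at 2.
752 hashes to 11; 11 taken -> place at 12.
Table: [., 959, 92, ., ., ., ., ., ., ., 738, 608, 752]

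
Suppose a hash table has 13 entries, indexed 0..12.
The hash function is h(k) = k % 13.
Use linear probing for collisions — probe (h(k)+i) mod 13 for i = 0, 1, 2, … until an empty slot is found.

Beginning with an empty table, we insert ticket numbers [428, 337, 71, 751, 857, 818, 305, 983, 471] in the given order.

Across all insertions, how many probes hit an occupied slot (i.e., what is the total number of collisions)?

7

428: h=12 => slot 12
337: h=12, probe 12,0 => slot 0
71: h=6 => slot 6
751: h=10 => slot 10
857: h=12, probe 12,0,1 => slot 1
818: h=12, probe 12,0,1,2 => slot 2
305: h=6, probe 6,7 => slot 7
983: h=8 => slot 8
471: h=3 => slot 3
Table: [337, 857, 818, 471, —, —, 71, 305, 983, —, 751, —, 428]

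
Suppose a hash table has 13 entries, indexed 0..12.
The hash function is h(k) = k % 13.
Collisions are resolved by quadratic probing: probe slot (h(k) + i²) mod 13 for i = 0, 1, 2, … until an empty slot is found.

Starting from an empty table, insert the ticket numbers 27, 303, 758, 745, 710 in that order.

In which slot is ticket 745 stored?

27: h=1 → slot 1
303: h=4 → slot 4
758: h=4, probe 4,5 → slot 5
745: h=4, probe 4,5,8 → slot 8
710: h=8, probe 8,9 → slot 9
Table: [—, 27, —, —, 303, 758, —, —, 745, 710, —, —, —]

8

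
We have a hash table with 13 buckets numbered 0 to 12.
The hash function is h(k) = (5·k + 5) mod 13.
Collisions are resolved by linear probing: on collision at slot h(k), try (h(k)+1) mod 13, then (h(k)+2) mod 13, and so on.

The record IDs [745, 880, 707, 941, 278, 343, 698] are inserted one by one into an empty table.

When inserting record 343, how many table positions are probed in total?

745: h=12 -> slot 12
880: h=11 -> slot 11
707: h=4 -> slot 4
941: h=4, probe 4,5 -> slot 5
278: h=4, probe 4,5,6 -> slot 6
343: h=4, probe 4,5,6,7 -> slot 7
698: h=11, probe 11,12,0 -> slot 0
Table: [698, _, _, _, 707, 941, 278, 343, _, _, _, 880, 745]

4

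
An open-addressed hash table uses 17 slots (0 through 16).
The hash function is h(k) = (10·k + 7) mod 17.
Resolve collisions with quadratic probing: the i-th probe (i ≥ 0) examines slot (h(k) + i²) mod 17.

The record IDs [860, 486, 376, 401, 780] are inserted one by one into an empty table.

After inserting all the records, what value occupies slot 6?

Insert 860: h=5, slot 5 empty → index 5.
Insert 486: h=5, slot 5 occupied → index 6.
Insert 376: h=10, slot 10 empty → index 10.
Insert 401: h=5, slots 5,6 occupied → index 9.
Insert 780: h=4, slot 4 empty → index 4.
Table: [∅, ∅, ∅, ∅, 780, 860, 486, ∅, ∅, 401, 376, ∅, ∅, ∅, ∅, ∅, ∅]

486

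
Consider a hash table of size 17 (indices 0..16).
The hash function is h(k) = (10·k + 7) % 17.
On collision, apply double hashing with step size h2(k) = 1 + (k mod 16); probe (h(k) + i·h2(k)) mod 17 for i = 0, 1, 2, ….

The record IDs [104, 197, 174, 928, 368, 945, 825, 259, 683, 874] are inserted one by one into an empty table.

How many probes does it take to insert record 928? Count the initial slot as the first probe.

Insert 104: h=10, slot 10 empty => index 10.
Insert 197: h=5, slot 5 empty => index 5.
Insert 174: h=13, slot 13 empty => index 13.
Insert 928: h=5, h2=1, slot 5 occupied => index 6.
Insert 368: h=15, slot 15 empty => index 15.
Insert 945: h=5, h2=2, slot 5 occupied => index 7.
Insert 825: h=12, slot 12 empty => index 12.
Insert 259: h=13, h2=4, slot 13 occupied => index 0.
Insert 683: h=3, slot 3 empty => index 3.
Insert 874: h=9, slot 9 empty => index 9.
Table: [259, ∅, ∅, 683, ∅, 197, 928, 945, ∅, 874, 104, ∅, 825, 174, ∅, 368, ∅]

2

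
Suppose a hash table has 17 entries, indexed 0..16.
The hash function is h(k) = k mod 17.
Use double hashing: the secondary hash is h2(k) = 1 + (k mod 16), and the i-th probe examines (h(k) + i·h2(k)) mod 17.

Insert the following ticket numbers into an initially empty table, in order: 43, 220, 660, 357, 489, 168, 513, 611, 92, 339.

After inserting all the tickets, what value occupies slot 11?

Insert 43: h=9, slot 9 empty => index 9.
Insert 220: h=16, slot 16 empty => index 16.
Insert 660: h=14, slot 14 empty => index 14.
Insert 357: h=0, slot 0 empty => index 0.
Insert 489: h=13, slot 13 empty => index 13.
Insert 168: h=15, slot 15 empty => index 15.
Insert 513: h=3, slot 3 empty => index 3.
Insert 611: h=16, h2=4, slots 16,3 occupied => index 7.
Insert 92: h=7, h2=13, slots 7,3,16 occupied => index 12.
Insert 339: h=16, h2=4, slots 16,3,7 occupied => index 11.
Table: [357, _, _, 513, _, _, _, 611, _, 43, _, 339, 92, 489, 660, 168, 220]

339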